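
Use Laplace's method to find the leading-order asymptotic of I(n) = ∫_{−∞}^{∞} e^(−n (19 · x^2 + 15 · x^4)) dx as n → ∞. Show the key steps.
I(n) ~ sqrt(π/(19n))

φ(x) = 19 · x^2 + 15 · x^4 has its unique global minimum at x* = 0 (since φ'(x) = 38x + 60x^3 = 0 only at x = 0 for real x with both coefficients positive, and φ → ∞ as |x| → ∞). At x* = 0, φ(0) = 0 and φ''(0) = 38. Laplace's method then gives
  I(n) ~ sqrt(2π / (n · φ''(0))) · e^(−n φ(0)) = sqrt(2π / (38n)) = sqrt(π/(19n)).
The 15 · x^4 term contributes only at subleading order (an O(1/n) relative correction).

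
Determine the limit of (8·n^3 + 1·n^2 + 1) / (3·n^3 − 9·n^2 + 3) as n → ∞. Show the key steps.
lim = 8/3

For large n the leading n^3 terms dominate both numerator and denominator. Dividing top and bottom by n^3, every other term tends to 0, leaving 8/3.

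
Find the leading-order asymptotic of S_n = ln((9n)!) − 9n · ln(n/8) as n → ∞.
S_n ~ 9n · (ln 72 − 1) + O(ln n)

Stirling: ln((9n)!) = 9n ln(9n) − 9n + O(ln n).
  S_n = 9n ln(9n) − 9n − 9n ln(n/8) + O(ln n)
      = 9n ln(9n) − 9n ln n + 9n ln 8 − 9n + O(ln n)
      = 9n ln 9 + 9n ln 8 − 9n + O(ln n)
      = 9n (ln 72 − 1) + O(ln n).
Numerically ln(72) − 1 ≈ 3.2767.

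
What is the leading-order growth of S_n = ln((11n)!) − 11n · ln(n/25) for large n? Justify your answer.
S_n ~ 11n · (ln 275 − 1) + O(ln n)

Stirling: ln((11n)!) = 11n ln(11n) − 11n + O(ln n).
  S_n = 11n ln(11n) − 11n − 11n ln(n/25) + O(ln n)
      = 11n ln(11n) − 11n ln n + 11n ln 25 − 11n + O(ln n)
      = 11n ln 11 + 11n ln 25 − 11n + O(ln n)
      = 11n (ln 275 − 1) + O(ln n).
Numerically ln(275) − 1 ≈ 4.6168.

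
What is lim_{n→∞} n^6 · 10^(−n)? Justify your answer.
lim = 0

Exponentials with base > 1 dominate every fixed polynomial: for any fixed c, n^c / 10^n → 0 as n → ∞ (e.g. by the ratio test, or by writing 10^n = e^(n ln 10) and noting e^(n ln 10) / n^c → ∞). Hence n^6 · 10^(−n) = n^6 / 10^n → 0.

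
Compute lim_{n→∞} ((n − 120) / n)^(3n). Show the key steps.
lim = e^(−360)

Rewrite as (1 − 120/n)^(3n). By the standard limit (1 + x/n)^n → e^x, we have (1 − 120/n)^n → e^(−120), and raising to the 3rd power gives e^(−360).
More precisely, ln[(1 − 120/n)^(3n)] = 3n · ln(1 − 120/n) = 3n · (-120/n + O(1/n^2)) = -360 + O(1/n) → -360.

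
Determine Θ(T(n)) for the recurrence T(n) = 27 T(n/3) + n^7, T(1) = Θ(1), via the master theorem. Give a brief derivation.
T(n) = Θ(n^7)

log_3 27 ≈ 3.000. f(n) = n^7 dominates n^(log_3 27) since 7 > 3.000, and the regularity condition a·f(n/b) = 27·(n/3)^7 = (27/2187)·n^7 ≤ c·f(n) holds with c = 27/2187 ≈ 0.0123 < 1. So this is Case 3: T(n) = Θ(f(n)) = Θ(n^7).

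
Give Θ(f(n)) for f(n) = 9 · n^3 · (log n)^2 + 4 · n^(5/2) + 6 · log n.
f(n) ∈ Θ(n^3 · (log n)^2)

Compare the terms by growth order. For large n, n^a · (log n)^b dominates n^a' · (log n)^b' iff a > a', or (a = a' and b > b'). Ranking the 3 terms shows the dominant one is 9 · n^3 · (log n)^2. Hence f(n) ∈ Θ(n^3 · (log n)^2).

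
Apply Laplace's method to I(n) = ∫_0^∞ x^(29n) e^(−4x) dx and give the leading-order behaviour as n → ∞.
I(n) ~ (sqrt(2π·29n) / 4) · (29n/(4e))^(29n)

Write the integrand as exp(29n ln x − 4x) and set f(x) = 29n ln x − 4x. Then f'(x) = 29n/x − 4 = 0 at x* = 29n/4, and f''(x*) = −29n/x*^2 = −4^2/(29n). Laplace's method (interior maximum) gives
  I(n) ~ e^(f(x*)) · sqrt(2π / |f''(x*)|)
        = exp(29n ln(29n/4) − 29n) · sqrt(2π · 29n / 4^2)
        = (29n/4)^(29n) e^(−29n) · sqrt(2π·29n) / 4
        = (sqrt(2π·29n) / 4) · (29n/(4e))^(29n).
This matches Γ(29n+1)/4^(29n+1) with Stirling applied to Γ.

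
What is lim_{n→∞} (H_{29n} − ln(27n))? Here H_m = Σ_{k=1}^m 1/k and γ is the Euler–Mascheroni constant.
lim = ln(29/27) + γ

By Euler-Maclaurin, H_m = ln m + γ + O(1/m). So
  H_{29n} − ln(27n) = ln(29n) + γ − ln(27n) + O(1/n)
                       = ln(29/27) + γ + O(1/n).
Hence the limit is ln(29/27) + γ.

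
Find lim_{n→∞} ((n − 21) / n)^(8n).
lim = e^(−168)

Rewrite as (1 − 21/n)^(8n). By the standard limit (1 + x/n)^n → e^x, we have (1 − 21/n)^n → e^(−21), and raising to the 8th power gives e^(−168).
More precisely, ln[(1 − 21/n)^(8n)] = 8n · ln(1 − 21/n) = 8n · (-21/n + O(1/n^2)) = -168 + O(1/n) → -168.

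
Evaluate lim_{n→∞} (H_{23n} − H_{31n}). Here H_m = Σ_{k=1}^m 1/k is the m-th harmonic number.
lim = ln(23/31)

Euler-Maclaurin gives H_m = ln m + γ + 1/(2m) + O(1/m^2). The γ and O(1/m) terms cancel in the difference:
  H_{23n} − H_{31n} = ln(23n) − ln(31n) + O(1/n) = ln(23/31) + O(1/n).
Hence the limit is ln(23/31).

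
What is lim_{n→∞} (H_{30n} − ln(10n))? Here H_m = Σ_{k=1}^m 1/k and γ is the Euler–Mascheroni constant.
lim = ln 3 + γ

By Euler-Maclaurin, H_m = ln m + γ + O(1/m). So
  H_{30n} − ln(10n) = ln(30n) + γ − ln(10n) + O(1/n)
                       = ln(30/10) + γ + O(1/n).
Hence the limit is ln(30/10) + γ (= ln 3).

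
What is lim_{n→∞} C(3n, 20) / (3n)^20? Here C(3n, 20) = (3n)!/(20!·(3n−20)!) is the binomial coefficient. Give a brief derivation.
lim = 1/20! = 1/2432902008176640000

With N = 3n → ∞: C(N, 20) / N^20 = [N(N−1)…(N−19)] / (20! · N^20) = (1/20!) · 1 · (1 − 1/(3n)) · … · (1 − 19/(3n)). Each factor → 1 as N → ∞, so the limit is 1/20! = 1/2432902008176640000.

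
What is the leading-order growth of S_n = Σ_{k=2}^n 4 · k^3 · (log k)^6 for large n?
S_n ~ n^4 · (log n)^6

By integral comparison, S_n = ∫_1^n 4 · x^3 · (log x)^6 dx + O(n^3 · (log n)^6). For the integral, the leading term of ∫_1^n x^3 (log x)^6 dx is n^4/4 · (log n)^6 (by repeated integration by parts; each step lowers the log-exponent and produces a relatively O(1/log n) correction). Hence S_n ~ n^4 · (log n)^6.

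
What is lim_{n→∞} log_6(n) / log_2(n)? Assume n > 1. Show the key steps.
lim = ln(2) / ln(6) = log_6(2)

Change of base: log_6(n) = ln n / ln 6 and log_2(n) = ln n / ln 2. The ratio is (ln n / ln 6) · (ln 2 / ln n) = ln 2 / ln 6, a constant independent of n. So the limit is ln 2 / ln 6 = log_6(2).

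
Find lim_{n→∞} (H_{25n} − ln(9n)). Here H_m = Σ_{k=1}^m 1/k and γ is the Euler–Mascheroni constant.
lim = ln(25/9) + γ

By Euler-Maclaurin, H_m = ln m + γ + O(1/m). So
  H_{25n} − ln(9n) = ln(25n) + γ − ln(9n) + O(1/n)
                       = ln(25/9) + γ + O(1/n).
Hence the limit is ln(25/9) + γ.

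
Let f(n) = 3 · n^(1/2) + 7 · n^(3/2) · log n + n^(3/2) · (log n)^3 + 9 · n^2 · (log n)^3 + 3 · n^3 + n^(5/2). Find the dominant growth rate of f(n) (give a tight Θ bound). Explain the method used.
f(n) ∈ Θ(n^3)

Compare the terms by growth order. For large n, n^a · (log n)^b dominates n^a' · (log n)^b' iff a > a', or (a = a' and b > b'). Ranking the 6 terms shows the dominant one is 3 · n^3. Hence f(n) ∈ Θ(n^3).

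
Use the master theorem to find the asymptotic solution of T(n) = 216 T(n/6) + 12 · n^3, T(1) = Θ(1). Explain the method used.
T(n) = Θ(n^3 log n)

log_6 216 = 3, and f(n) = 12 · n^3 = Θ(n^(log_6 216)). This is Case 2 of the master theorem: T(n) = Θ(f(n) · log n) = Θ(n^3 log n).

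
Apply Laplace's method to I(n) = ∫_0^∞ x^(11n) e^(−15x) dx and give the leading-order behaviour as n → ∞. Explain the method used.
I(n) ~ (sqrt(2π·11n) / 15) · (11n/(15e))^(11n)

Write the integrand as exp(11n ln x − 15x) and set f(x) = 11n ln x − 15x. Then f'(x) = 11n/x − 15 = 0 at x* = 11n/15, and f''(x*) = −11n/x*^2 = −15^2/(11n). Laplace's method (interior maximum) gives
  I(n) ~ e^(f(x*)) · sqrt(2π / |f''(x*)|)
        = exp(11n ln(11n/15) − 11n) · sqrt(2π · 11n / 15^2)
        = (11n/15)^(11n) e^(−11n) · sqrt(2π·11n) / 15
        = (sqrt(2π·11n) / 15) · (11n/(15e))^(11n).
This matches Γ(11n+1)/15^(11n+1) with Stirling applied to Γ.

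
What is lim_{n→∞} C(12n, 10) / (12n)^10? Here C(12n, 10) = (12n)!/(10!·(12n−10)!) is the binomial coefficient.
lim = 1/10! = 1/3628800

With N = 12n → ∞: C(N, 10) / N^10 = [N(N−1)…(N−9)] / (10! · N^10) = (1/10!) · 1 · (1 − 1/(12n)) · … · (1 − 9/(12n)). Each factor → 1 as N → ∞, so the limit is 1/10! = 1/3628800.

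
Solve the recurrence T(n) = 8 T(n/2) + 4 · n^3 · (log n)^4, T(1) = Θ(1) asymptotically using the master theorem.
T(n) = Θ(n^3 · (log n)^5)

Here log_2 8 = 3 and f(n) = 4 · n^3 · (log n)^4 = Θ(n^(log_2 8) · (log n)^4). This is the extended Case 2 of the master theorem (f matches the critical exponent up to log factors), giving T(n) = Θ(n^(log_2 8) · (log n)^(4+1)) = Θ(n^3 · (log n)^5).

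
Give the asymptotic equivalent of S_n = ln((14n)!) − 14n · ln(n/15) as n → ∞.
S_n ~ 14n · (ln 210 − 1) + O(ln n)

Stirling: ln((14n)!) = 14n ln(14n) − 14n + O(ln n).
  S_n = 14n ln(14n) − 14n − 14n ln(n/15) + O(ln n)
      = 14n ln(14n) − 14n ln n + 14n ln 15 − 14n + O(ln n)
      = 14n ln 14 + 14n ln 15 − 14n + O(ln n)
      = 14n (ln 210 − 1) + O(ln n).
Numerically ln(210) − 1 ≈ 4.3471.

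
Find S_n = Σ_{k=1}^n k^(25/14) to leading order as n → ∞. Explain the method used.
S_n ~ (14/39) · n^(39/14)

Integral comparison: Σ_{k=1}^n k^(25/14) = ∫_0^n x^(25/14) dx + O(n^(25/14)). The integral is n^(1 + 25/14) / (1 + 25/14) = n^((25+14)/14) / ((25+14)/14) = (14/39) · n^(39/14).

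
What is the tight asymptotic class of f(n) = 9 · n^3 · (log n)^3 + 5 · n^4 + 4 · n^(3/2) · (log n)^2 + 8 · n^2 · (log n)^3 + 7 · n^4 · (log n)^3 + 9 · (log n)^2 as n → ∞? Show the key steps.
f(n) ∈ Θ(n^4 · (log n)^3)

Compare the terms by growth order. For large n, n^a · (log n)^b dominates n^a' · (log n)^b' iff a > a', or (a = a' and b > b'). Ranking the 6 terms shows the dominant one is 7 · n^4 · (log n)^3. Hence f(n) ∈ Θ(n^4 · (log n)^3).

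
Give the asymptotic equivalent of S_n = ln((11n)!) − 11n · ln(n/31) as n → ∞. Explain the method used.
S_n ~ 11n · (ln 341 − 1) + O(ln n)

Stirling: ln((11n)!) = 11n ln(11n) − 11n + O(ln n).
  S_n = 11n ln(11n) − 11n − 11n ln(n/31) + O(ln n)
      = 11n ln(11n) − 11n ln n + 11n ln 31 − 11n + O(ln n)
      = 11n ln 11 + 11n ln 31 − 11n + O(ln n)
      = 11n (ln 341 − 1) + O(ln n).
Numerically ln(341) − 1 ≈ 4.8319.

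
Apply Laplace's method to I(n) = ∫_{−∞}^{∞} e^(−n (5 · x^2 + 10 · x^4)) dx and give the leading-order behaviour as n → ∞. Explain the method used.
I(n) ~ sqrt(π/(5n))

φ(x) = 5 · x^2 + 10 · x^4 has its unique global minimum at x* = 0 (since φ'(x) = 10x + 40x^3 = 0 only at x = 0 for real x with both coefficients positive, and φ → ∞ as |x| → ∞). At x* = 0, φ(0) = 0 and φ''(0) = 10. Laplace's method then gives
  I(n) ~ sqrt(2π / (n · φ''(0))) · e^(−n φ(0)) = sqrt(2π / (10n)) = sqrt(π/(5n)).
The 10 · x^4 term contributes only at subleading order (an O(1/n) relative correction).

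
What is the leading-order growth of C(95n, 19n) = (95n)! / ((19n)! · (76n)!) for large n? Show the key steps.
C(95n, 19n) ~ (3125/256)^(19n) · sqrt(5/(8π·19n))

Write N = 19n. Apply Stirling to each factorial:
  (5N)! ~ sqrt(2π·5N) · (5N/e)^(5N),
  N! ~ sqrt(2π N) · (N/e)^N,
  (4N)! ~ sqrt(2π·4N) · (4N/e)^(4N).
The exponential factors combine to (5N)^(5N) / (N^N · (4N)^(4N)) = 5^(5N)/4^(4N) = (5^5/4^4)^N = (3125/256)^N.
The square-root prefactors combine to sqrt(2π·5N) / (sqrt(2π N)·sqrt(2π·4N)) = sqrt(5 / (2π·4·N)) = sqrt(5/(8π·19n)).
Substituting N = 19n: C(95n, 19n) ~ (3125/256)^(19n) · sqrt(5/(8π·19n)).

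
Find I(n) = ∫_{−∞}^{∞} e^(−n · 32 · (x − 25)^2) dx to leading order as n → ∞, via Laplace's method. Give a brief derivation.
I(n) = sqrt(π/(32n))

Here φ(x) = 32 · (x − 25)^2 has its unique minimum at x* = 25 with φ(x*) = 0 and φ''(x*) = 64. Laplace's method gives
  I(n) ~ e^(−n φ(x*)) · sqrt(2π / (n · φ''(x*))) = sqrt(2π / (64n)) = sqrt(π/(32n)).
This is exact: substituting u = (x − 25)·sqrt(32n) gives I(n) = (1/sqrt(32n)) ∫_{−∞}^{∞} e^(−u^2) du = sqrt(π/(32n)).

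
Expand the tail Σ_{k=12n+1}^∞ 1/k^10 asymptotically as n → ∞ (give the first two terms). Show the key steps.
Σ_{k>12n} 1/k^10 = 1/(9 · (12n)^9) − 1/(2 · (12n)^10) + O(1/(12n)^11)

Compare to the integral: ∫_{12n}^∞ x^(−10) dx = [−x^(−9)/9]_{12n}^∞ = 1/((10−1)·(12n)^9). The Euler-Maclaurin correction adds −f(12n)/2 = −1/(2·(12n)^10). Euler-Maclaurin then gives
  Σ_{k>12n} 1/k^10 = ∫_{12n}^∞ dx/x^10 − 1/(2·(12n)^10) + O(1/(12n)^11).
(Equivalently this is ζ(10) − Σ_{k≤12n} 1/k^10.)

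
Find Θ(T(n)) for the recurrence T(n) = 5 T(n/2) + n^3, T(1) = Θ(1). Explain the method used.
T(n) = Θ(n^3)

log_2 5 ≈ 2.322. f(n) = n^3 dominates n^(log_2 5) since 3 > 2.322, and the regularity condition a·f(n/b) = 5·(n/2)^3 = (5/8)·n^3 ≤ c·f(n) holds with c = 5/8 ≈ 0.625 < 1. So this is Case 3: T(n) = Θ(f(n)) = Θ(n^3).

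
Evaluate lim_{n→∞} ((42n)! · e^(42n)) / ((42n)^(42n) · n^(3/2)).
lim = 0

Stirling: (42n)! ~ sqrt(2π·42n) · (42n/e)^(42n). Hence
  (42n)! · e^(42n) / (42n)^(42n) ~ sqrt(2π·42n).
Dividing by n^(3/2): sqrt(2π·42n) / n^(3/2) = sqrt(2π·42) · n^((1−3)/2), so the expression behaves like sqrt(2π·42) · n^((1−3)/2) → 0.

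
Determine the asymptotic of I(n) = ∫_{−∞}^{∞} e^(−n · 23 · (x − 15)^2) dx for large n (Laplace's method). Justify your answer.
I(n) = sqrt(π/(23n))

Here φ(x) = 23 · (x − 15)^2 has its unique minimum at x* = 15 with φ(x*) = 0 and φ''(x*) = 46. Laplace's method gives
  I(n) ~ e^(−n φ(x*)) · sqrt(2π / (n · φ''(x*))) = sqrt(2π / (46n)) = sqrt(π/(23n)).
This is exact: substituting u = (x − 15)·sqrt(23n) gives I(n) = (1/sqrt(23n)) ∫_{−∞}^{∞} e^(−u^2) du = sqrt(π/(23n)).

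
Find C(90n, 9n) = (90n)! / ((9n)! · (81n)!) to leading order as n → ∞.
C(90n, 9n) ~ (10000000000/387420489)^(9n) · sqrt(5/(9π·9n))

Write N = 9n. Apply Stirling to each factorial:
  (10N)! ~ sqrt(2π·10N) · (10N/e)^(10N),
  N! ~ sqrt(2π N) · (N/e)^N,
  (9N)! ~ sqrt(2π·9N) · (9N/e)^(9N).
The exponential factors combine to (10N)^(10N) / (N^N · (9N)^(9N)) = 10^(10N)/9^(9N) = (10^10/9^9)^N = (10000000000/387420489)^N.
The square-root prefactors combine to sqrt(2π·10N) / (sqrt(2π N)·sqrt(2π·9N)) = sqrt(10 / (2π·9·N)) = sqrt(5/(9π·9n)).
Substituting N = 9n: C(90n, 9n) ~ (10000000000/387420489)^(9n) · sqrt(5/(9π·9n)).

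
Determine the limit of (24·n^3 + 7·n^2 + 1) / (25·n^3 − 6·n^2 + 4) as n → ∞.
lim = 24/25

For large n the leading n^3 terms dominate both numerator and denominator. Dividing top and bottom by n^3, every other term tends to 0, leaving 24/25.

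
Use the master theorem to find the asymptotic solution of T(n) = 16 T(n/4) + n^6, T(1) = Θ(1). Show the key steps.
T(n) = Θ(n^6)

log_4 16 ≈ 2.000. f(n) = n^6 dominates n^(log_4 16) since 6 > 2.000, and the regularity condition a·f(n/b) = 16·(n/4)^6 = (16/4096)·n^6 ≤ c·f(n) holds with c = 16/4096 ≈ 0.00391 < 1. So this is Case 3: T(n) = Θ(f(n)) = Θ(n^6).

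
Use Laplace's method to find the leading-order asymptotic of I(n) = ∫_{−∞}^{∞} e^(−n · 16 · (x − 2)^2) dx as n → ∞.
I(n) = sqrt(π/(16n))

Here φ(x) = 16 · (x − 2)^2 has its unique minimum at x* = 2 with φ(x*) = 0 and φ''(x*) = 32. Laplace's method gives
  I(n) ~ e^(−n φ(x*)) · sqrt(2π / (n · φ''(x*))) = sqrt(2π / (32n)) = sqrt(π/(16n)).
This is exact: substituting u = (x − 2)·sqrt(16n) gives I(n) = (1/sqrt(16n)) ∫_{−∞}^{∞} e^(−u^2) du = sqrt(π/(16n)).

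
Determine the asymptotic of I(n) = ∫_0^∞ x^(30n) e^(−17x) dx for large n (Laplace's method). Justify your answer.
I(n) ~ (sqrt(2π·30n) / 17) · (30n/(17e))^(30n)

Write the integrand as exp(30n ln x − 17x) and set f(x) = 30n ln x − 17x. Then f'(x) = 30n/x − 17 = 0 at x* = 30n/17, and f''(x*) = −30n/x*^2 = −17^2/(30n). Laplace's method (interior maximum) gives
  I(n) ~ e^(f(x*)) · sqrt(2π / |f''(x*)|)
        = exp(30n ln(30n/17) − 30n) · sqrt(2π · 30n / 17^2)
        = (30n/17)^(30n) e^(−30n) · sqrt(2π·30n) / 17
        = (sqrt(2π·30n) / 17) · (30n/(17e))^(30n).
This matches Γ(30n+1)/17^(30n+1) with Stirling applied to Γ.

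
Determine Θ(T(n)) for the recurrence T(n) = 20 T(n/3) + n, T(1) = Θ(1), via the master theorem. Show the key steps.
T(n) = Θ(n^(log_3 20))

Master theorem: compare f(n) = n to n^(log_3 20) where log_3 20 ≈ 2.727. Since 1 < log_3 20, we have f(n) = O(n^(log_3 20 − ε)) for some ε > 0 — Case 1. Hence T(n) = Θ(n^(log_3 20)).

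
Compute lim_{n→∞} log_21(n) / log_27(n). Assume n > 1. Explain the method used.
lim = ln(27) / ln(21) = log_21(27)

Change of base: log_21(n) = ln n / ln 21 and log_27(n) = ln n / ln 27. The ratio is (ln n / ln 21) · (ln 27 / ln n) = ln 27 / ln 21, a constant independent of n. So the limit is ln 27 / ln 21 = log_21(27).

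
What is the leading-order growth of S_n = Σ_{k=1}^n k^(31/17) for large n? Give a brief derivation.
S_n ~ (17/48) · n^(48/17)

Integral comparison: Σ_{k=1}^n k^(31/17) = ∫_0^n x^(31/17) dx + O(n^(31/17)). The integral is n^(1 + 31/17) / (1 + 31/17) = n^((31+17)/17) / ((31+17)/17) = (17/48) · n^(48/17).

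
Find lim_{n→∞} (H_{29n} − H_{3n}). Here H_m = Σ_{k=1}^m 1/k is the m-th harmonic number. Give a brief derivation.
lim = ln(29/3)

Euler-Maclaurin gives H_m = ln m + γ + 1/(2m) + O(1/m^2). The γ and O(1/m) terms cancel in the difference:
  H_{29n} − H_{3n} = ln(29n) − ln(3n) + O(1/n) = ln(29/3) + O(1/n).
Hence the limit is ln(29/3).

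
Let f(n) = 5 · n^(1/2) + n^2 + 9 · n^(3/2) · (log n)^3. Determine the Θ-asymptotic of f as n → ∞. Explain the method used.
f(n) ∈ Θ(n^2)

Compare the terms by growth order. For large n, n^a · (log n)^b dominates n^a' · (log n)^b' iff a > a', or (a = a' and b > b'). Ranking the 3 terms shows the dominant one is n^2. Hence f(n) ∈ Θ(n^2).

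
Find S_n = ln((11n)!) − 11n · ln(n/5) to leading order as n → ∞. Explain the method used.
S_n ~ 11n · (ln 55 − 1) + O(ln n)

Stirling: ln((11n)!) = 11n ln(11n) − 11n + O(ln n).
  S_n = 11n ln(11n) − 11n − 11n ln(n/5) + O(ln n)
      = 11n ln(11n) − 11n ln n + 11n ln 5 − 11n + O(ln n)
      = 11n ln 11 + 11n ln 5 − 11n + O(ln n)
      = 11n (ln 55 − 1) + O(ln n).
Numerically ln(55) − 1 ≈ 3.0073.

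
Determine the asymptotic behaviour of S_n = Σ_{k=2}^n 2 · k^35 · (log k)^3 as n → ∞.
S_n ~ n^36 · (log n)^3 / 18

By integral comparison, S_n = ∫_1^n 2 · x^35 · (log x)^3 dx + O(n^35 · (log n)^3). For the integral, the leading term of ∫_1^n x^35 (log x)^3 dx is n^36/36 · (log n)^3 (by repeated integration by parts; each step lowers the log-exponent and produces a relatively O(1/log n) correction). Hence S_n ~ n^36 · (log n)^3 / 18.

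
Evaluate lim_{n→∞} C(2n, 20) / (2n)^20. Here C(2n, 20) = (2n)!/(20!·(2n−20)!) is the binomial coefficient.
lim = 1/20! = 1/2432902008176640000

With N = 2n → ∞: C(N, 20) / N^20 = [N(N−1)…(N−19)] / (20! · N^20) = (1/20!) · 1 · (1 − 1/(2n)) · … · (1 − 19/(2n)). Each factor → 1 as N → ∞, so the limit is 1/20! = 1/2432902008176640000.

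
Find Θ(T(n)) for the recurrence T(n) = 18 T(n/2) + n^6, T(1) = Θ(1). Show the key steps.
T(n) = Θ(n^6)

log_2 18 ≈ 4.170. f(n) = n^6 dominates n^(log_2 18) since 6 > 4.170, and the regularity condition a·f(n/b) = 18·(n/2)^6 = (18/64)·n^6 ≤ c·f(n) holds with c = 18/64 ≈ 0.281 < 1. So this is Case 3: T(n) = Θ(f(n)) = Θ(n^6).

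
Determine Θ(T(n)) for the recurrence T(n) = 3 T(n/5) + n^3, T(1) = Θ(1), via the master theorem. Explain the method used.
T(n) = Θ(n^3)

log_5 3 ≈ 0.683. f(n) = n^3 dominates n^(log_5 3) since 3 > 0.683, and the regularity condition a·f(n/b) = 3·(n/5)^3 = (3/125)·n^3 ≤ c·f(n) holds with c = 3/125 ≈ 0.024 < 1. So this is Case 3: T(n) = Θ(f(n)) = Θ(n^3).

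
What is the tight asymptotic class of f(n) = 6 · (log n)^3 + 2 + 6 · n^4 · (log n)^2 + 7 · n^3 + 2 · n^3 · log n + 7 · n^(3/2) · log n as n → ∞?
f(n) ∈ Θ(n^4 · (log n)^2)

Compare the terms by growth order. For large n, n^a · (log n)^b dominates n^a' · (log n)^b' iff a > a', or (a = a' and b > b'). Ranking the 6 terms shows the dominant one is 6 · n^4 · (log n)^2. Hence f(n) ∈ Θ(n^4 · (log n)^2).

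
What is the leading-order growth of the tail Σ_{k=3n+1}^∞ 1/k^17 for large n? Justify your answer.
Σ_{k>3n} 1/k^17 ~ 1/(16 · (3n)^16)

Compare to the integral: ∫_{3n}^∞ x^(−17) dx = [−x^(−16)/16]_{3n}^∞ = 1/((17−1)·(3n)^16). Euler-Maclaurin then gives
  Σ_{k>3n} 1/k^17 = ∫_{3n}^∞ dx/x^17 − 1/(2·(3n)^17) + O(1/(3n)^18).
(Equivalently this is ζ(17) − Σ_{k≤3n} 1/k^17.)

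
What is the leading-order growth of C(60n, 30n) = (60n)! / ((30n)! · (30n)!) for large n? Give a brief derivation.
C(60n, 30n) ~ (4)^(30n) · sqrt(1/(π·30n))

Write N = 30n. Apply Stirling to each factorial:
  (2N)! ~ sqrt(2π·2N) · (2N/e)^(2N),
  N! ~ sqrt(2π N) · (N/e)^N,
  (1N)! ~ sqrt(2π·1N) · (1N/e)^(1N).
The exponential factors combine to (2N)^(2N) / (N^N · (1N)^(1N)) = 2^(2N)/1^(1N) = (2^2/1^1)^N = (4)^N.
The square-root prefactors combine to sqrt(2π·2N) / (sqrt(2π N)·sqrt(2π·1N)) = sqrt(2 / (2π·1·N)) = sqrt(1/(π·30n)).
Substituting N = 30n: C(60n, 30n) ~ (4)^(30n) · sqrt(1/(π·30n)).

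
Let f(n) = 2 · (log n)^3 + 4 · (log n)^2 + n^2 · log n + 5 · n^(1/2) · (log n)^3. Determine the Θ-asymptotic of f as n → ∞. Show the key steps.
f(n) ∈ Θ(n^2 · log n)

Compare the terms by growth order. For large n, n^a · (log n)^b dominates n^a' · (log n)^b' iff a > a', or (a = a' and b > b'). Ranking the 4 terms shows the dominant one is n^2 · log n. Hence f(n) ∈ Θ(n^2 · log n).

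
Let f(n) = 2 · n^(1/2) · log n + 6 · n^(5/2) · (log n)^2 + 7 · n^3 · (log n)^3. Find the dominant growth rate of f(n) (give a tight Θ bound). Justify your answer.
f(n) ∈ Θ(n^3 · (log n)^3)

Compare the terms by growth order. For large n, n^a · (log n)^b dominates n^a' · (log n)^b' iff a > a', or (a = a' and b > b'). Ranking the 3 terms shows the dominant one is 7 · n^3 · (log n)^3. Hence f(n) ∈ Θ(n^3 · (log n)^3).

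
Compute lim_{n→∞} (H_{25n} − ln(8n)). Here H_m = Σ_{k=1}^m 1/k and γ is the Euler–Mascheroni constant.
lim = ln(25/8) + γ

By Euler-Maclaurin, H_m = ln m + γ + O(1/m). So
  H_{25n} − ln(8n) = ln(25n) + γ − ln(8n) + O(1/n)
                       = ln(25/8) + γ + O(1/n).
Hence the limit is ln(25/8) + γ.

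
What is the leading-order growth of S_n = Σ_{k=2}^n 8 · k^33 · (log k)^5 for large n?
S_n ~ 4 · n^34 · (log n)^5 / 17

By integral comparison, S_n = ∫_1^n 8 · x^33 · (log x)^5 dx + O(n^33 · (log n)^5). For the integral, the leading term of ∫_1^n x^33 (log x)^5 dx is n^34/34 · (log n)^5 (by repeated integration by parts; each step lowers the log-exponent and produces a relatively O(1/log n) correction). Hence S_n ~ 4 · n^34 · (log n)^5 / 17.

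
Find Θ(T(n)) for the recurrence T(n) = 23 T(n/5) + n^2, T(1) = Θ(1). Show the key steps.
T(n) = Θ(n^2)

log_5 23 ≈ 1.948. f(n) = n^2 dominates n^(log_5 23) since 2 > 1.948, and the regularity condition a·f(n/b) = 23·(n/5)^2 = (23/25)·n^2 ≤ c·f(n) holds with c = 23/25 ≈ 0.92 < 1. So this is Case 3: T(n) = Θ(f(n)) = Θ(n^2).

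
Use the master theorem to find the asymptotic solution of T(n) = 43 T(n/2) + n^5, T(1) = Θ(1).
T(n) = Θ(n^(log_2 43))

Master theorem: compare f(n) = n^5 to n^(log_2 43) where log_2 43 ≈ 5.426. Since 5 < log_2 43, we have f(n) = O(n^(log_2 43 − ε)) for some ε > 0 — Case 1. Hence T(n) = Θ(n^(log_2 43)).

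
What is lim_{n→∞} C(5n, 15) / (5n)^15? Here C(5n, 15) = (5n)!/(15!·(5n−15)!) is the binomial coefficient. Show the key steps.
lim = 1/15! = 1/1307674368000

With N = 5n → ∞: C(N, 15) / N^15 = [N(N−1)…(N−14)] / (15! · N^15) = (1/15!) · 1 · (1 − 1/(5n)) · … · (1 − 14/(5n)). Each factor → 1 as N → ∞, so the limit is 1/15! = 1/1307674368000.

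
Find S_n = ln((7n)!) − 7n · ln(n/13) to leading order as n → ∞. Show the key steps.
S_n ~ 7n · (ln 91 − 1) + O(ln n)

Stirling: ln((7n)!) = 7n ln(7n) − 7n + O(ln n).
  S_n = 7n ln(7n) − 7n − 7n ln(n/13) + O(ln n)
      = 7n ln(7n) − 7n ln n + 7n ln 13 − 7n + O(ln n)
      = 7n ln 7 + 7n ln 13 − 7n + O(ln n)
      = 7n (ln 91 − 1) + O(ln n).
Numerically ln(91) − 1 ≈ 3.5109.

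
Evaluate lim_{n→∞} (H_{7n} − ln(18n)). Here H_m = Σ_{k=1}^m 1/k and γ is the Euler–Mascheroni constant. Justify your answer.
lim = ln(7/18) + γ

By Euler-Maclaurin, H_m = ln m + γ + O(1/m). So
  H_{7n} − ln(18n) = ln(7n) + γ − ln(18n) + O(1/n)
                       = ln(7/18) + γ + O(1/n).
Hence the limit is ln(7/18) + γ.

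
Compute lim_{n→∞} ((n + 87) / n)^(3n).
lim = e^261

Rewrite as (1 + 87/n)^(3n). By the standard limit (1 + x/n)^n → e^x, we have (1 + 87/n)^n → e^87, and raising to the 3rd power gives e^261.
More precisely, ln[(1 + 87/n)^(3n)] = 3n · ln(1 + 87/n) = 3n · (87/n + O(1/n^2)) = 261 + O(1/n) → 261.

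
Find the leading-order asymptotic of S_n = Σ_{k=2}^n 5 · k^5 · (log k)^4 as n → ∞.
S_n ~ 5 · n^6 · (log n)^4 / 6

By integral comparison, S_n = ∫_1^n 5 · x^5 · (log x)^4 dx + O(n^5 · (log n)^4). For the integral, the leading term of ∫_1^n x^5 (log x)^4 dx is n^6/6 · (log n)^4 (by repeated integration by parts; each step lowers the log-exponent and produces a relatively O(1/log n) correction). Hence S_n ~ 5 · n^6 · (log n)^4 / 6.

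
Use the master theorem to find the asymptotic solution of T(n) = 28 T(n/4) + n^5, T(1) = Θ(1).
T(n) = Θ(n^5)

log_4 28 ≈ 2.404. f(n) = n^5 dominates n^(log_4 28) since 5 > 2.404, and the regularity condition a·f(n/b) = 28·(n/4)^5 = (28/1024)·n^5 ≤ c·f(n) holds with c = 28/1024 ≈ 0.0273 < 1. So this is Case 3: T(n) = Θ(f(n)) = Θ(n^5).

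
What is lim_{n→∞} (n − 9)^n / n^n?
lim = e^(−9)

Rewrite as (1 − 9/n)^(n). By the standard limit (1 + x/n)^n → e^x, we have (1 − 9/n)^n → e^(−9), and raising to the 1st power gives e^(−9).
More precisely, ln[(1 − 9/n)^(n)] = n · ln(1 − 9/n) = n · (-9/n + O(1/n^2)) = -9 + O(1/n) → -9.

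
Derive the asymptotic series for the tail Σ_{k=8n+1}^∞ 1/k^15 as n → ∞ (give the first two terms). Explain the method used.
Σ_{k>8n} 1/k^15 = 1/(14 · (8n)^14) − 1/(2 · (8n)^15) + O(1/(8n)^16)

Compare to the integral: ∫_{8n}^∞ x^(−15) dx = [−x^(−14)/14]_{8n}^∞ = 1/((15−1)·(8n)^14). The Euler-Maclaurin correction adds −f(8n)/2 = −1/(2·(8n)^15). Euler-Maclaurin then gives
  Σ_{k>8n} 1/k^15 = ∫_{8n}^∞ dx/x^15 − 1/(2·(8n)^15) + O(1/(8n)^16).
(Equivalently this is ζ(15) − Σ_{k≤8n} 1/k^15.)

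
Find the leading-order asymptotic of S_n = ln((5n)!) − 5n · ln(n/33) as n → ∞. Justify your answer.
S_n ~ 5n · (ln 165 − 1) + O(ln n)

Stirling: ln((5n)!) = 5n ln(5n) − 5n + O(ln n).
  S_n = 5n ln(5n) − 5n − 5n ln(n/33) + O(ln n)
      = 5n ln(5n) − 5n ln n + 5n ln 33 − 5n + O(ln n)
      = 5n ln 5 + 5n ln 33 − 5n + O(ln n)
      = 5n (ln 165 − 1) + O(ln n).
Numerically ln(165) − 1 ≈ 4.1059.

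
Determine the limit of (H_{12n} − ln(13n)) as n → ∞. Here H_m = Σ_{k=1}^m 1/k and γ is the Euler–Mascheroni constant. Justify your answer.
lim = ln(12/13) + γ

By Euler-Maclaurin, H_m = ln m + γ + O(1/m). So
  H_{12n} − ln(13n) = ln(12n) + γ − ln(13n) + O(1/n)
                       = ln(12/13) + γ + O(1/n).
Hence the limit is ln(12/13) + γ.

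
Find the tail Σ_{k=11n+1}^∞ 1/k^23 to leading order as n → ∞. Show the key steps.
Σ_{k>11n} 1/k^23 ~ 1/(22 · (11n)^22)

Compare to the integral: ∫_{11n}^∞ x^(−23) dx = [−x^(−22)/22]_{11n}^∞ = 1/((23−1)·(11n)^22). Euler-Maclaurin then gives
  Σ_{k>11n} 1/k^23 = ∫_{11n}^∞ dx/x^23 − 1/(2·(11n)^23) + O(1/(11n)^24).
(Equivalently this is ζ(23) − Σ_{k≤11n} 1/k^23.)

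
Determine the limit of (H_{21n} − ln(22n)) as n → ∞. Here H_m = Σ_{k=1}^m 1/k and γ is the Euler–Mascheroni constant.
lim = ln(21/22) + γ

By Euler-Maclaurin, H_m = ln m + γ + O(1/m). So
  H_{21n} − ln(22n) = ln(21n) + γ − ln(22n) + O(1/n)
                       = ln(21/22) + γ + O(1/n).
Hence the limit is ln(21/22) + γ.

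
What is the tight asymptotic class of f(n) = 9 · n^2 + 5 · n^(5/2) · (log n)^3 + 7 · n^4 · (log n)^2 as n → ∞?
f(n) ∈ Θ(n^4 · (log n)^2)

Compare the terms by growth order. For large n, n^a · (log n)^b dominates n^a' · (log n)^b' iff a > a', or (a = a' and b > b'). Ranking the 3 terms shows the dominant one is 7 · n^4 · (log n)^2. Hence f(n) ∈ Θ(n^4 · (log n)^2).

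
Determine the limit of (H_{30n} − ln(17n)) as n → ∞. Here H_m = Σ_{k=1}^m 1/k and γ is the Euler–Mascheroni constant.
lim = ln(30/17) + γ

By Euler-Maclaurin, H_m = ln m + γ + O(1/m). So
  H_{30n} − ln(17n) = ln(30n) + γ − ln(17n) + O(1/n)
                       = ln(30/17) + γ + O(1/n).
Hence the limit is ln(30/17) + γ.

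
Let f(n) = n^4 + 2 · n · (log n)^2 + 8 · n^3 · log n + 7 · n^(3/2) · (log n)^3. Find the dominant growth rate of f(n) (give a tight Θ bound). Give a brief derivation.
f(n) ∈ Θ(n^4)

Compare the terms by growth order. For large n, n^a · (log n)^b dominates n^a' · (log n)^b' iff a > a', or (a = a' and b > b'). Ranking the 4 terms shows the dominant one is n^4. Hence f(n) ∈ Θ(n^4).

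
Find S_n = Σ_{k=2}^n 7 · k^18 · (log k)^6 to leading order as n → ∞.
S_n ~ 7 · n^19 · (log n)^6 / 19

By integral comparison, S_n = ∫_1^n 7 · x^18 · (log x)^6 dx + O(n^18 · (log n)^6). For the integral, the leading term of ∫_1^n x^18 (log x)^6 dx is n^19/19 · (log n)^6 (by repeated integration by parts; each step lowers the log-exponent and produces a relatively O(1/log n) correction). Hence S_n ~ 7 · n^19 · (log n)^6 / 19.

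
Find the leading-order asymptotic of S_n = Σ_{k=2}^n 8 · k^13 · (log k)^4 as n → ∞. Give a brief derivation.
S_n ~ 4 · n^14 · (log n)^4 / 7

By integral comparison, S_n = ∫_1^n 8 · x^13 · (log x)^4 dx + O(n^13 · (log n)^4). For the integral, the leading term of ∫_1^n x^13 (log x)^4 dx is n^14/14 · (log n)^4 (by repeated integration by parts; each step lowers the log-exponent and produces a relatively O(1/log n) correction). Hence S_n ~ 4 · n^14 · (log n)^4 / 7.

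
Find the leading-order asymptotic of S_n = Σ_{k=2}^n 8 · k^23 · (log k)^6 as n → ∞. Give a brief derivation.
S_n ~ n^24 · (log n)^6 / 3

By integral comparison, S_n = ∫_1^n 8 · x^23 · (log x)^6 dx + O(n^23 · (log n)^6). For the integral, the leading term of ∫_1^n x^23 (log x)^6 dx is n^24/24 · (log n)^6 (by repeated integration by parts; each step lowers the log-exponent and produces a relatively O(1/log n) correction). Hence S_n ~ n^24 · (log n)^6 / 3.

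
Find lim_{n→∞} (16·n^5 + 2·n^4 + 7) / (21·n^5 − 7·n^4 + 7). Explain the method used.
lim = 16/21

For large n the leading n^5 terms dominate both numerator and denominator. Dividing top and bottom by n^5, every other term tends to 0, leaving 16/21.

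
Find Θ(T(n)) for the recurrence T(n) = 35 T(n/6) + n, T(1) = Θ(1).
T(n) = Θ(n^(log_6 35))

Master theorem: compare f(n) = n to n^(log_6 35) where log_6 35 ≈ 1.984. Since 1 < log_6 35, we have f(n) = O(n^(log_6 35 − ε)) for some ε > 0 — Case 1. Hence T(n) = Θ(n^(log_6 35)).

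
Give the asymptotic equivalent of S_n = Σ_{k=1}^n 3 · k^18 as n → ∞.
S_n ~ 3 · n^19 / 19

By integral comparison (Euler-Maclaurin), Σ_{k=1}^n 3 · k^18 = 3 · ∫_0^n x^18 dx + O(n^18) = 3 · n^19/19 + O(n^18). (Equivalently, Faulhaber's formula gives the same leading term.)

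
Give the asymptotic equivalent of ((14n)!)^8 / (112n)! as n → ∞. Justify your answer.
((14n)!)^8/(112n)! ~ ((2π·14n)^(7/2) / sqrt(8)) · 8^(−8·14n)  →  0

Write N = 14n. Stirling: N! ~ sqrt(2π N)(N/e)^N and (8N)! ~ sqrt(2π·8N)·(8N/e)^(8N).
  (N!)^8/(8N)! ~ (2π N)^(8/2) (N/e)^(8N) / [sqrt(2π·8N) (8N/e)^(8N)]
     = (2π N)^(8/2) / sqrt(2π·8N) · (N/(8N))^(8N)
     = (2π N)^((8−1)/2) / sqrt(8) · 8^(−8N).
Since 8^8 > 1, the factor 8^(−8N) decays exponentially, so the ratio → 0. Substituting N = 14n gives the stated form.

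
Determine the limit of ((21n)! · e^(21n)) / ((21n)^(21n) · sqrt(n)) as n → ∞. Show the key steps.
lim = sqrt(2π·21)

Stirling: (21n)! ~ sqrt(2π·21n) · (21n/e)^(21n). Hence
  (21n)! · e^(21n) / (21n)^(21n) ~ sqrt(2π·21n).
Dividing by sqrt(n): sqrt(2π·21n) / sqrt(n) = sqrt(2π·21) · n^((1−1)/2), so the limit is sqrt(2π·21).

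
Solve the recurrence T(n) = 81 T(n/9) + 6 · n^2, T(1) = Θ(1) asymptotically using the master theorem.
T(n) = Θ(n^2 log n)

log_9 81 = 2, and f(n) = 6 · n^2 = Θ(n^(log_9 81)). This is Case 2 of the master theorem: T(n) = Θ(f(n) · log n) = Θ(n^2 log n).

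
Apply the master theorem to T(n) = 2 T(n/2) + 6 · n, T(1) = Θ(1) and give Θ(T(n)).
T(n) = Θ(n log n)

log_2 2 = 1, and f(n) = 6 · n = Θ(n^(log_2 2)). This is Case 2 of the master theorem: T(n) = Θ(f(n) · log n) = Θ(n log n).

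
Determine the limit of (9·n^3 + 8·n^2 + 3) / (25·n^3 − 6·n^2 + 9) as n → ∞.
lim = 9/25

For large n the leading n^3 terms dominate both numerator and denominator. Dividing top and bottom by n^3, every other term tends to 0, leaving 9/25.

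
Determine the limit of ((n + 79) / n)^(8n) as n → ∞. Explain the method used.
lim = e^632

Rewrite as (1 + 79/n)^(8n). By the standard limit (1 + x/n)^n → e^x, we have (1 + 79/n)^n → e^79, and raising to the 8th power gives e^632.
More precisely, ln[(1 + 79/n)^(8n)] = 8n · ln(1 + 79/n) = 8n · (79/n + O(1/n^2)) = 632 + O(1/n) → 632.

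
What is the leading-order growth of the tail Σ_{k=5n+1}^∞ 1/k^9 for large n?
Σ_{k>5n} 1/k^9 ~ 1/(8 · (5n)^8)

Compare to the integral: ∫_{5n}^∞ x^(−9) dx = [−x^(−8)/8]_{5n}^∞ = 1/((9−1)·(5n)^8). Euler-Maclaurin then gives
  Σ_{k>5n} 1/k^9 = ∫_{5n}^∞ dx/x^9 − 1/(2·(5n)^9) + O(1/(5n)^10).
(Equivalently this is ζ(9) − Σ_{k≤5n} 1/k^9.)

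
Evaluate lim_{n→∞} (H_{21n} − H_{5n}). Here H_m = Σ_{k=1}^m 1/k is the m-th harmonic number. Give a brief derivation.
lim = ln(21/5)

Euler-Maclaurin gives H_m = ln m + γ + 1/(2m) + O(1/m^2). The γ and O(1/m) terms cancel in the difference:
  H_{21n} − H_{5n} = ln(21n) − ln(5n) + O(1/n) = ln(21/5) + O(1/n).
Hence the limit is ln(21/5).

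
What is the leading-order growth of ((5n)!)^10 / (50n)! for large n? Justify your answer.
((5n)!)^10/(50n)! ~ ((2π·5n)^(9/2) / sqrt(10)) · 10^(−10·5n)  →  0

Write N = 5n. Stirling: N! ~ sqrt(2π N)(N/e)^N and (10N)! ~ sqrt(2π·10N)·(10N/e)^(10N).
  (N!)^10/(10N)! ~ (2π N)^(10/2) (N/e)^(10N) / [sqrt(2π·10N) (10N/e)^(10N)]
     = (2π N)^(10/2) / sqrt(2π·10N) · (N/(10N))^(10N)
     = (2π N)^((10−1)/2) / sqrt(10) · 10^(−10N).
Since 10^10 > 1, the factor 10^(−10N) decays exponentially, so the ratio → 0. Substituting N = 5n gives the stated form.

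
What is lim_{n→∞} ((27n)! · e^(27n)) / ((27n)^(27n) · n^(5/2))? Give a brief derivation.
lim = 0

Stirling: (27n)! ~ sqrt(2π·27n) · (27n/e)^(27n). Hence
  (27n)! · e^(27n) / (27n)^(27n) ~ sqrt(2π·27n).
Dividing by n^(5/2): sqrt(2π·27n) / n^(5/2) = sqrt(2π·27) · n^((1−5)/2), so the expression behaves like sqrt(2π·27) · n^((1−5)/2) → 0.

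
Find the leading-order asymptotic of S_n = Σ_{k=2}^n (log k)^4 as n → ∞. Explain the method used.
S_n ~ n · (log n)^4

By integral comparison, S_n = ∫_1^n (log x)^4 dx + O((log n)^4). For the integral, the leading term of ∫_1^n (log x)^4 dx is n · (log n)^4 (by repeated integration by parts; each step lowers the log-exponent and produces a relatively O(1/log n) correction). Hence S_n ~ n · (log n)^4.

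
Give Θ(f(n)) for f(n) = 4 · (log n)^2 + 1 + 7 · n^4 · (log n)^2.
f(n) ∈ Θ(n^4 · (log n)^2)

Compare the terms by growth order. For large n, n^a · (log n)^b dominates n^a' · (log n)^b' iff a > a', or (a = a' and b > b'). Ranking the 3 terms shows the dominant one is 7 · n^4 · (log n)^2. Hence f(n) ∈ Θ(n^4 · (log n)^2).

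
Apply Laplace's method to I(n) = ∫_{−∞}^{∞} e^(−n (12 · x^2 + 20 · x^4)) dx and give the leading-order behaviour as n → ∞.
I(n) ~ sqrt(π/(12n))

φ(x) = 12 · x^2 + 20 · x^4 has its unique global minimum at x* = 0 (since φ'(x) = 24x + 80x^3 = 0 only at x = 0 for real x with both coefficients positive, and φ → ∞ as |x| → ∞). At x* = 0, φ(0) = 0 and φ''(0) = 24. Laplace's method then gives
  I(n) ~ sqrt(2π / (n · φ''(0))) · e^(−n φ(0)) = sqrt(2π / (24n)) = sqrt(π/(12n)).
The 20 · x^4 term contributes only at subleading order (an O(1/n) relative correction).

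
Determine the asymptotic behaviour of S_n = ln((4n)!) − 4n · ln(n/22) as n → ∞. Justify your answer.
S_n ~ 4n · (ln 88 − 1) + O(ln n)

Stirling: ln((4n)!) = 4n ln(4n) − 4n + O(ln n).
  S_n = 4n ln(4n) − 4n − 4n ln(n/22) + O(ln n)
      = 4n ln(4n) − 4n ln n + 4n ln 22 − 4n + O(ln n)
      = 4n ln 4 + 4n ln 22 − 4n + O(ln n)
      = 4n (ln 88 − 1) + O(ln n).
Numerically ln(88) − 1 ≈ 3.4773.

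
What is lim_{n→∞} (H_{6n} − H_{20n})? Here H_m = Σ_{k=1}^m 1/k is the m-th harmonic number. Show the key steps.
lim = ln(6/20) = ln(3/10)

Euler-Maclaurin gives H_m = ln m + γ + 1/(2m) + O(1/m^2). The γ and O(1/m) terms cancel in the difference:
  H_{6n} − H_{20n} = ln(6n) − ln(20n) + O(1/n) = ln(6/20) + O(1/n).
Hence the limit is ln(6/20) = ln(3/10).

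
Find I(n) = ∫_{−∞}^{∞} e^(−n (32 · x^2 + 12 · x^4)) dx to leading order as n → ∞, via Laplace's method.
I(n) ~ sqrt(π/(32n))

φ(x) = 32 · x^2 + 12 · x^4 has its unique global minimum at x* = 0 (since φ'(x) = 64x + 48x^3 = 0 only at x = 0 for real x with both coefficients positive, and φ → ∞ as |x| → ∞). At x* = 0, φ(0) = 0 and φ''(0) = 64. Laplace's method then gives
  I(n) ~ sqrt(2π / (n · φ''(0))) · e^(−n φ(0)) = sqrt(2π / (64n)) = sqrt(π/(32n)).
The 12 · x^4 term contributes only at subleading order (an O(1/n) relative correction).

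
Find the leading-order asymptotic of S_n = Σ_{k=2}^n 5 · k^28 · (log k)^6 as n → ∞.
S_n ~ 5 · n^29 · (log n)^6 / 29

By integral comparison, S_n = ∫_1^n 5 · x^28 · (log x)^6 dx + O(n^28 · (log n)^6). For the integral, the leading term of ∫_1^n x^28 (log x)^6 dx is n^29/29 · (log n)^6 (by repeated integration by parts; each step lowers the log-exponent and produces a relatively O(1/log n) correction). Hence S_n ~ 5 · n^29 · (log n)^6 / 29.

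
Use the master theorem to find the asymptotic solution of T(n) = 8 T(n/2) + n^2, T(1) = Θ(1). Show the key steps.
T(n) = Θ(n^3)

Master theorem: compare f(n) = n^2 to n^(log_2 8) where log_2 8 = 3. Since 2 < log_2 8, we have f(n) = O(n^(log_2 8 − ε)) for some ε > 0 — Case 1. Hence T(n) = Θ(n^(log_2 8)) = Θ(n^3).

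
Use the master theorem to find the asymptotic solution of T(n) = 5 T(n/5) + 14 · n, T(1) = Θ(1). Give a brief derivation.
T(n) = Θ(n log n)

log_5 5 = 1, and f(n) = 14 · n = Θ(n^(log_5 5)). This is Case 2 of the master theorem: T(n) = Θ(f(n) · log n) = Θ(n log n).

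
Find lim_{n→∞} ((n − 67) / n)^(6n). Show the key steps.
lim = e^(−402)

Rewrite as (1 − 67/n)^(6n). By the standard limit (1 + x/n)^n → e^x, we have (1 − 67/n)^n → e^(−67), and raising to the 6th power gives e^(−402).
More precisely, ln[(1 − 67/n)^(6n)] = 6n · ln(1 − 67/n) = 6n · (-67/n + O(1/n^2)) = -402 + O(1/n) → -402.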